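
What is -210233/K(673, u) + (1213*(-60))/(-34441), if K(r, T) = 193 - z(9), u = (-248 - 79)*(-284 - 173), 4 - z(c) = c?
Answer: -656929483/619938 ≈ -1059.7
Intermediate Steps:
z(c) = 4 - c
u = 149439 (u = -327*(-457) = 149439)
K(r, T) = 198 (K(r, T) = 193 - (4 - 1*9) = 193 - (4 - 9) = 193 - 1*(-5) = 193 + 5 = 198)
-210233/K(673, u) + (1213*(-60))/(-34441) = -210233/198 + (1213*(-60))/(-34441) = -210233*1/198 - 72780*(-1/34441) = -210233/198 + 72780/34441 = -656929483/619938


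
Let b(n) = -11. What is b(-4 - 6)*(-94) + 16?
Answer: 1050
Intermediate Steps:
b(-4 - 6)*(-94) + 16 = -11*(-94) + 16 = 1034 + 16 = 1050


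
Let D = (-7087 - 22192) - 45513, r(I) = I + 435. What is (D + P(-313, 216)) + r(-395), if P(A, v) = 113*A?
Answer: -110121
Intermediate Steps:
r(I) = 435 + I
D = -74792 (D = -29279 - 45513 = -74792)
(D + P(-313, 216)) + r(-395) = (-74792 + 113*(-313)) + (435 - 395) = (-74792 - 35369) + 40 = -110161 + 40 = -110121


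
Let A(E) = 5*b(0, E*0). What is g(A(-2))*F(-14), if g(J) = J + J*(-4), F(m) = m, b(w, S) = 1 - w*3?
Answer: 210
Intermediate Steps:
b(w, S) = 1 - 3*w
A(E) = 5 (A(E) = 5*(1 - 3*0) = 5*(1 + 0) = 5*1 = 5)
g(J) = -3*J (g(J) = J - 4*J = -3*J)
g(A(-2))*F(-14) = -3*5*(-14) = -15*(-14) = 210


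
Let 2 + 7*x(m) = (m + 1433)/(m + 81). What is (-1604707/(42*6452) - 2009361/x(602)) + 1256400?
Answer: -791835779795509/60429432 ≈ -1.3103e+7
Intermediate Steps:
x(m) = -2/7 + (1433 + m)/(7*(81 + m)) (x(m) = -2/7 + ((m + 1433)/(m + 81))/7 = -2/7 + ((1433 + m)/(81 + m))/7 = -2/7 + (1433 + m)/(7*(81 + m)))
(-1604707/(42*6452) - 2009361/x(602)) + 1256400 = (-1604707/(42*6452) - 2009361*7*(81 + 602)/(1271 - 1*602)) + 1256400 = (-1604707/270984 - 2009361*4781/(1271 - 602)) + 1256400 = (-1604707*1/270984 - 2009361/((⅐)*(1/683)*669)) + 1256400 = (-1604707/270984 - 2009361/669/4781) + 1256400 = (-1604707/270984 - 2009361*4781/669) + 1256400 = (-1604707/270984 - 3202251647/223) + 1256400 = -867759318160309/60429432 + 1256400 = -791835779795509/60429432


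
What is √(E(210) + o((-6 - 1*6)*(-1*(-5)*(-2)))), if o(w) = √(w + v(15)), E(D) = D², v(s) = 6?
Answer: √(44100 + 3*√14) ≈ 210.03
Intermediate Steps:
o(w) = √(6 + w) (o(w) = √(w + 6) = √(6 + w))
√(E(210) + o((-6 - 1*6)*(-1*(-5)*(-2)))) = √(210² + √(6 + (-6 - 1*6)*(-1*(-5)*(-2)))) = √(44100 + √(6 + (-6 - 6)*(5*(-2)))) = √(44100 + √(6 - 12*(-10))) = √(44100 + √(6 + 120)) = √(44100 + √126) = √(44100 + 3*√14)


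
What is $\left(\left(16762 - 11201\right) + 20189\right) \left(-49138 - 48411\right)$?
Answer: $-2511886750$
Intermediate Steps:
$\left(\left(16762 - 11201\right) + 20189\right) \left(-49138 - 48411\right) = \left(\left(16762 - 11201\right) + 20189\right) \left(-97549\right) = \left(5561 + 20189\right) \left(-97549\right) = 25750 \left(-97549\right) = -2511886750$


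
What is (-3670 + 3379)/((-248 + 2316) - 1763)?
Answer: -291/305 ≈ -0.95410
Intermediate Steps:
(-3670 + 3379)/((-248 + 2316) - 1763) = -291/(2068 - 1763) = -291/305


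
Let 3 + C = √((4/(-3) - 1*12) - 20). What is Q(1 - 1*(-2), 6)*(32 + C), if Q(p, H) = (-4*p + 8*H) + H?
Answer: 1218 + 140*I*√3 ≈ 1218.0 + 242.49*I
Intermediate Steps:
Q(p, H) = -4*p + 9*H
C = -3 + 10*I*√3/3 (C = -3 + √((4/(-3) - 1*12) - 20) = -3 + √((4*(-⅓) - 12) - 20) = -3 + √((-4/3 - 12) - 20) = -3 + √(-40/3 - 20) = -3 + √(-100/3) = -3 + 10*I*√3/3 ≈ -3.0 + 5.7735*I)
Q(1 - 1*(-2), 6)*(32 + C) = (-4*(1 - 1*(-2)) + 9*6)*(32 + (-3 + 10*I*√3/3)) = (-4*(1 + 2) + 54)*(29 + 10*I*√3/3) = (-4*3 + 54)*(29 + 10*I*√3/3) = (-12 + 54)*(29 + 10*I*√3/3) = 42*(29 + 10*I*√3/3) = 1218 + 140*I*√3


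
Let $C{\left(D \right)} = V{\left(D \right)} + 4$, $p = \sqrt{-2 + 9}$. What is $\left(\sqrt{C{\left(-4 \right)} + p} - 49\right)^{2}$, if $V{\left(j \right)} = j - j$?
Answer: $\left(49 - \sqrt{4 + \sqrt{7}}\right)^{2} \approx 2155.0$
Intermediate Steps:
$V{\left(j \right)} = 0$
$p = \sqrt{7} \approx 2.6458$
$C{\left(D \right)} = 4$ ($C{\left(D \right)} = 0 + 4 = 4$)
$\left(\sqrt{C{\left(-4 \right)} + p} - 49\right)^{2} = \left(\sqrt{4 + \sqrt{7}} - 49\right)^{2} = \left(-49 + \sqrt{4 + \sqrt{7}}\right)^{2}$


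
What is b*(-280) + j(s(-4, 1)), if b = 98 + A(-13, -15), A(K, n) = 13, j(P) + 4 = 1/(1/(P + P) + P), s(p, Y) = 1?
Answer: -93250/3 ≈ -31083.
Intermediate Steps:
j(P) = -4 + 1/(P + 1/(2*P)) (j(P) = -4 + 1/(1/(P + P) + P) = -4 + 1/(1/(2*P) + P) = -4 + 1/(P + 1/(2*P)))
b = 111 (b = 98 + 13 = 111)
b*(-280) + j(s(-4, 1)) = 111*(-280) + 2*(-2 + 1 - 4*1²)/(1 + 2*1²) = -31080 + 2*(-2 + 1 - 4*1)/(1 + 2*1) = -31080 + 2*(-2 + 1 - 4)/(1 + 2) = -31080 + 2*(-5)/3 = -31080 + 2*(⅓)*(-5) = -31080 - 10/3 = -93250/3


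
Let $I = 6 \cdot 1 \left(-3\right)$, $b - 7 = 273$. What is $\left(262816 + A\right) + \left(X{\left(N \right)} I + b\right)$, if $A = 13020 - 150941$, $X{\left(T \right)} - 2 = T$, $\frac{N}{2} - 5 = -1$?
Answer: $124995$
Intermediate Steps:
$N = 8$ ($N = 10 + 2 \left(-1\right) = 10 - 2 = 8$)
$X{\left(T \right)} = 2 + T$
$b = 280$ ($b = 7 + 273 = 280$)
$I = -18$ ($I = 6 \left(-3\right) = -18$)
$A = -137921$
$\left(262816 + A\right) + \left(X{\left(N \right)} I + b\right) = \left(262816 - 137921\right) + \left(\left(2 + 8\right) \left(-18\right) + 280\right) = 124895 + \left(10 \left(-18\right) + 280\right) = 124895 + \left(-180 + 280\right) = 124895 + 100 = 124995$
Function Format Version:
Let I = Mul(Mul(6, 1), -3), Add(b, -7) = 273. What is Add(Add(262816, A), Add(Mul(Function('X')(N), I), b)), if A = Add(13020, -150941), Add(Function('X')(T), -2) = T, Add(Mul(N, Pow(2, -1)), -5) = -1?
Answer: 124995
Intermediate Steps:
N = 8 (N = Add(10, Mul(2, -1)) = Add(10, -2) = 8)
Function('X')(T) = Add(2, T)
b = 280 (b = Add(7, 273) = 280)
I = -18 (I = Mul(6, -3) = -18)
A = -137921
Add(Add(262816, A), Add(Mul(Function('X')(N), I), b)) = Add(Add(262816, -137921), Add(Mul(Add(2, 8), -18), 280)) = Add(124895, Add(Mul(10, -18), 280)) = Add(124895, Add(-180, 280)) = Add(124895, 100) = 124995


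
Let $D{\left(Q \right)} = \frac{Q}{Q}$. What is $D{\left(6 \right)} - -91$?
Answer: $92$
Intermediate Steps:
$D{\left(Q \right)} = 1$
$D{\left(6 \right)} - -91 = 1 - -91 = 1 + 91 = 92$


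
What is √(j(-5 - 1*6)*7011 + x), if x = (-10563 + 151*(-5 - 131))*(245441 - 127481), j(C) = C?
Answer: I*√3668515161 ≈ 60568.0*I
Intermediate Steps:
x = -3668438040 (x = (-10563 + 151*(-136))*117960 = (-10563 - 20536)*117960 = -31099*117960 = -3668438040)
√(j(-5 - 1*6)*7011 + x) = √((-5 - 1*6)*7011 - 3668438040) = √((-5 - 6)*7011 - 3668438040) = √(-11*7011 - 3668438040) = √(-77121 - 3668438040) = √(-3668515161) = I*√3668515161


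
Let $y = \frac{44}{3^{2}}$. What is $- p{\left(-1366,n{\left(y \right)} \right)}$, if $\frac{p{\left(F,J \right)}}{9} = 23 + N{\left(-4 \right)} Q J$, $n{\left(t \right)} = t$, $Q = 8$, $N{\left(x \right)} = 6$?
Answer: $-2319$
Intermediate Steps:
$y = \frac{44}{9} \approx 4.8889$
$p{\left(F,J \right)} = 207 + 432 J$ ($p{\left(F,J \right)} = 9 \left(23 + 6 \cdot 8 J\right) = 9 \left(23 + 48 J\right) = 207 + 432 J$)
$- p{\left(-1366,n{\left(y \right)} \right)} = - (207 + 432 \cdot \frac{44}{9}) = - (207 + 2112) = \left(-1\right) 2319 = -2319$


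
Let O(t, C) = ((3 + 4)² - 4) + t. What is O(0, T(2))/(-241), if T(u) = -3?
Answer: -45/241 ≈ -0.18672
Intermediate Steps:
O(t, C) = 45 + t (O(t, C) = (7² - 4) + t = (49 - 4) + t = 45 + t)
O(0, T(2))/(-241) = (45 + 0)/(-241) = 45*(-1/241) = -45/241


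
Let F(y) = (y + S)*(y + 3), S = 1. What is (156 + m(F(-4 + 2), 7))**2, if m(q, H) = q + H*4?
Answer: 33489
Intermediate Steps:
F(y) = (1 + y)*(3 + y) (F(y) = (y + 1)*(y + 3) = (1 + y)*(3 + y))
m(q, H) = q + 4*H
(156 + m(F(-4 + 2), 7))**2 = (156 + ((3 + (-4 + 2)**2 + 4*(-4 + 2)) + 4*7))**2 = (156 + ((3 + (-2)**2 + 4*(-2)) + 28))**2 = (156 + ((3 + 4 - 8) + 28))**2 = (156 + (-1 + 28))**2 = (156 + 27)**2 = 183**2 = 33489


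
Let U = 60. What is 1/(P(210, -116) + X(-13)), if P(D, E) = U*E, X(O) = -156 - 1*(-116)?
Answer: -1/7000 ≈ -0.00014286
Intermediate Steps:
X(O) = -40 (X(O) = -156 + 116 = -40)
P(D, E) = 60*E
1/(P(210, -116) + X(-13)) = 1/(60*(-116) - 40) = 1/(-6960 - 40) = 1/(-7000) = -1/7000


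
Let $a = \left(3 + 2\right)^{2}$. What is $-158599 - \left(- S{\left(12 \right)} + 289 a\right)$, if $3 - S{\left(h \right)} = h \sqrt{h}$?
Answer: $-165821 - 24 \sqrt{3} \approx -1.6586 \cdot 10^{5}$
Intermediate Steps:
$a = 25$ ($a = 5^{2} = 25$)
$S{\left(h \right)} = 3 - h^{\frac{3}{2}}$ ($S{\left(h \right)} = 3 - h \sqrt{h} = 3 - h^{\frac{3}{2}}$)
$-158599 - \left(- S{\left(12 \right)} + 289 a\right) = -158599 + \left(\left(3 - 12^{\frac{3}{2}}\right) - 7225\right) = -158599 - \left(7222 + 24 \sqrt{3}\right) = -165821 - 24 \sqrt{3}$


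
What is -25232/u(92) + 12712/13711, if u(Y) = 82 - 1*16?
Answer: -172558480/452463 ≈ -381.38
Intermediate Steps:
u(Y) = 66 (u(Y) = 82 - 16 = 66)
-25232/u(92) + 12712/13711 = -25232/66 + 12712/13711 = -25232*1/66 + 12712*(1/13711) = -12616/33 + 12712/13711 = -172558480/452463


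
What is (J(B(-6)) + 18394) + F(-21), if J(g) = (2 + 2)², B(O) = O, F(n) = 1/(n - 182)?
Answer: 3737229/203 ≈ 18410.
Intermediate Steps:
F(n) = 1/(-182 + n)
J(g) = 16 (J(g) = 4² = 16)
(J(B(-6)) + 18394) + F(-21) = (16 + 18394) + 1/(-182 - 21) = 18410 + 1/(-203) = 18410 - 1/203 = 3737229/203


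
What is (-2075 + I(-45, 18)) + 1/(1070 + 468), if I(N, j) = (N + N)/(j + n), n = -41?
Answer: -73262607/35374 ≈ -2071.1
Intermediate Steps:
I(N, j) = 2*N/(-41 + j) (I(N, j) = (N + N)/(j - 41) = (2*N)/(-41 + j) = 2*N/(-41 + j))
(-2075 + I(-45, 18)) + 1/(1070 + 468) = (-2075 + 2*(-45)/(-41 + 18)) + 1/(1070 + 468) = (-2075 + 2*(-45)/(-23)) + 1/1538 = (-2075 + 2*(-45)*(-1/23)) + 1/1538 = (-2075 + 90/23) + 1/1538 = -47635/23 + 1/1538 = -73262607/35374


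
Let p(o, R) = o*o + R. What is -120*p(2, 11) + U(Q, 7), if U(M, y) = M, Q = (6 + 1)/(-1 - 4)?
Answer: -9007/5 ≈ -1801.4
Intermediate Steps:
p(o, R) = R + o² (p(o, R) = o² + R = R + o²)
Q = -7/5 (Q = 7/(-5) = 7*(-⅕) = -7/5 ≈ -1.4000)
-120*p(2, 11) + U(Q, 7) = -120*(11 + 2²) - 7/5 = -120*(11 + 4) - 7/5 = -120*15 - 7/5 = -1800 - 7/5 = -9007/5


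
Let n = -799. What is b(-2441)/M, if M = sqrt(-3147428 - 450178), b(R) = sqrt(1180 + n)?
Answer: -I*sqrt(152298654)/1199202 ≈ -0.010291*I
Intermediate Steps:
b(R) = sqrt(381) (b(R) = sqrt(1180 - 799) = sqrt(381))
M = 3*I*sqrt(399734) (M = sqrt(-3597606) = 3*I*sqrt(399734) ≈ 1896.7*I)
b(-2441)/M = sqrt(381)/((3*I*sqrt(399734))) = sqrt(381)*(-I*sqrt(399734)/1199202) = -I*sqrt(152298654)/1199202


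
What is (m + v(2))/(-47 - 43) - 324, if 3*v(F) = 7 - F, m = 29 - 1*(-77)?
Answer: -87803/270 ≈ -325.20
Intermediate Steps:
m = 106 (m = 29 + 77 = 106)
v(F) = 7/3 - F/3 (v(F) = (7 - F)/3 = 7/3 - F/3)
(m + v(2))/(-47 - 43) - 324 = (106 + (7/3 - ⅓*2))/(-47 - 43) - 324 = (106 + (7/3 - ⅔))/(-90) - 324 = (106 + 5/3)*(-1/90) - 324 = (323/3)*(-1/90) - 324 = -323/270 - 324 = -87803/270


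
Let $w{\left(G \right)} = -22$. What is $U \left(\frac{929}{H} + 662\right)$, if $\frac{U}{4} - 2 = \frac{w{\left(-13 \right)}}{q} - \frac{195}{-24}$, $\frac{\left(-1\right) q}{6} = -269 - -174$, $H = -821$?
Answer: $\frac{12477551281}{467970} \approx 26663.0$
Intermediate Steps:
$q = 570$ ($q = - 6 \left(-269 - -174\right) = - 6 \left(-269 + 174\right) = \left(-6\right) \left(-95\right) = 570$)
$U = \frac{22997}{570}$ ($U = 8 + 4 \left(- \frac{22}{570} - \frac{195}{-24}\right) = 8 + 4 \left(\left(-22\right) \frac{1}{570} - - \frac{65}{8}\right) = 8 + 4 \left(- \frac{11}{285} + \frac{65}{8}\right) = 8 + 4 \cdot \frac{18437}{2280} = 8 + \frac{18437}{570} = \frac{22997}{570} \approx 40.346$)
$U \left(\frac{929}{H} + 662\right) = \frac{22997 \left(\frac{929}{-821} + 662\right)}{570} = \frac{22997 \left(929 \left(- \frac{1}{821}\right) + 662\right)}{570} = \frac{22997 \left(- \frac{929}{821} + 662\right)}{570} = \frac{22997}{570} \cdot \frac{542573}{821} = \frac{12477551281}{467970}$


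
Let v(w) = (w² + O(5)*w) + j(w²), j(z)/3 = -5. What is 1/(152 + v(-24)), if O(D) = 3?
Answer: 1/641 ≈ 0.0015601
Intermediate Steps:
j(z) = -15 (j(z) = 3*(-5) = -15)
v(w) = -15 + w² + 3*w (v(w) = (w² + 3*w) - 15 = -15 + w² + 3*w)
1/(152 + v(-24)) = 1/(152 + (-15 + (-24)² + 3*(-24))) = 1/(152 + (-15 + 576 - 72)) = 1/(152 + 489) = 1/641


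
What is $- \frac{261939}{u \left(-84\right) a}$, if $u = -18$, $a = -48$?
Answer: $\frac{87313}{24192} \approx 3.6092$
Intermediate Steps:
$- \frac{261939}{u \left(-84\right) a} = - \frac{261939}{\left(-18\right) \left(-84\right) \left(-48\right)} = - \frac{261939}{1512 \left(-48\right)} = - \frac{261939}{-72576} = \left(-261939\right) \left(- \frac{1}{72576}\right) = \frac{87313}{24192}$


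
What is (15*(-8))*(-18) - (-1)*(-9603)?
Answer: -7443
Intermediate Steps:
(15*(-8))*(-18) - (-1)*(-9603) = -120*(-18) - 1*9603 = 2160 - 9603 = -7443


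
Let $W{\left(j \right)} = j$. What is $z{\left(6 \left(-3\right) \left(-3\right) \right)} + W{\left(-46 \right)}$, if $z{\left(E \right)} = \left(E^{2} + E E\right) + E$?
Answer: $5840$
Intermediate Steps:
$z{\left(E \right)} = E + 2 E^{2}$ ($z{\left(E \right)} = \left(E^{2} + E^{2}\right) + E = 2 E^{2} + E = E + 2 E^{2}$)
$z{\left(6 \left(-3\right) \left(-3\right) \right)} + W{\left(-46 \right)} = 6 \left(-3\right) \left(-3\right) \left(1 + 2 \cdot 6 \left(-3\right) \left(-3\right)\right) - 46 = \left(-18\right) \left(-3\right) \left(1 + 2 \left(\left(-18\right) \left(-3\right)\right)\right) - 46 = 54 \left(1 + 2 \cdot 54\right) - 46 = 54 \left(1 + 108\right) - 46 = 54 \cdot 109 - 46 = 5886 - 46 = 5840$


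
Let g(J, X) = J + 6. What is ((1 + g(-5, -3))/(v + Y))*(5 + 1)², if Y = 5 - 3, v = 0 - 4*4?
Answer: -36/7 ≈ -5.1429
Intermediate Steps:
v = -16 (v = 0 - 16 = -16)
g(J, X) = 6 + J
Y = 2
((1 + g(-5, -3))/(v + Y))*(5 + 1)² = ((1 + (6 - 5))/(-16 + 2))*(5 + 1)² = ((1 + 1)/(-14))*6² = (2*(-1/14))*36 = -⅐*36 = -36/7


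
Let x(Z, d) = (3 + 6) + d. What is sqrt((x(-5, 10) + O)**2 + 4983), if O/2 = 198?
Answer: 2*sqrt(44302) ≈ 420.96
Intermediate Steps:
O = 396 (O = 2*198 = 396)
x(Z, d) = 9 + d
sqrt((x(-5, 10) + O)**2 + 4983) = sqrt(((9 + 10) + 396)**2 + 4983) = sqrt((19 + 396)**2 + 4983) = sqrt(415**2 + 4983) = sqrt(172225 + 4983) = sqrt(177208) = 2*sqrt(44302)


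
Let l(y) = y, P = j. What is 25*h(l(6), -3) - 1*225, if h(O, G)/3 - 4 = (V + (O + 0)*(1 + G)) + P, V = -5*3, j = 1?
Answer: -1875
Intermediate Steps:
V = -15
P = 1
h(O, G) = -30 + 3*O*(1 + G) (h(O, G) = 12 + 3*((-15 + (O + 0)*(1 + G)) + 1) = 12 + 3*((-15 + O*(1 + G)) + 1) = 12 + 3*(-14 + O*(1 + G)) = 12 + (-42 + 3*O*(1 + G)) = -30 + 3*O*(1 + G))
25*h(l(6), -3) - 1*225 = 25*(-30 + 3*6 + 3*(-3)*6) - 1*225 = 25*(-30 + 18 - 54) - 225 = 25*(-66) - 225 = -1650 - 225 = -1875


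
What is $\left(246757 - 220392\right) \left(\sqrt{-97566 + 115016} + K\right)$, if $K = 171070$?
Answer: $4510260550 + 131825 \sqrt{698} \approx 4.5137 \cdot 10^{9}$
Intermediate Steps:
$\left(246757 - 220392\right) \left(\sqrt{-97566 + 115016} + K\right) = \left(246757 - 220392\right) \left(\sqrt{-97566 + 115016} + 171070\right) = 26365 \left(\sqrt{17450} + 171070\right) = 26365 \left(5 \sqrt{698} + 171070\right) = 26365 \left(171070 + 5 \sqrt{698}\right) = 4510260550 + 131825 \sqrt{698}$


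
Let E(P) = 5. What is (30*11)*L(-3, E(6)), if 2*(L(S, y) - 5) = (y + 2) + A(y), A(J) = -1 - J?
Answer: 1815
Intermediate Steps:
L(S, y) = 11/2 (L(S, y) = 5 + ((y + 2) + (-1 - y))/2 = 5 + ((2 + y) + (-1 - y))/2 = 5 + (½)*1 = 5 + ½ = 11/2)
(30*11)*L(-3, E(6)) = (30*11)*(11/2) = 330*(11/2) = 1815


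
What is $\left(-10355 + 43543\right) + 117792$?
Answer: $150980$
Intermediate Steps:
$\left(-10355 + 43543\right) + 117792 = 33188 + 117792 = 150980$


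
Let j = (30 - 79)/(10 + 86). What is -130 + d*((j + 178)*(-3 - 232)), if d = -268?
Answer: 268275935/24 ≈ 1.1178e+7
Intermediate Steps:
j = -49/96 ≈ -0.51042
-130 + d*((j + 178)*(-3 - 232)) = -130 - 268*(-49/96 + 178)*(-3 - 232) = -130 - 1141613*(-235)/24 = -130 - 268*(-4004165/96) = -130 + 268279055/24 = 268275935/24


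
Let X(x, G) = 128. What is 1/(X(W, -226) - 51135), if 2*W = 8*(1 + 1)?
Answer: -1/51007 ≈ -1.9605e-5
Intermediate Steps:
W = 8 (W = (8*(1 + 1))/2 = (8*2)/2 = (1/2)*16 = 8)
1/(X(W, -226) - 51135) = 1/(128 - 51135) = 1/(-51007) = -1/51007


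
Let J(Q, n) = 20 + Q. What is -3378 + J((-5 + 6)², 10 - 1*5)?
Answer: -3357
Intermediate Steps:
-3378 + J((-5 + 6)², 10 - 1*5) = -3378 + (20 + (-5 + 6)²) = -3378 + (20 + 1²) = -3378 + (20 + 1) = -3378 + 21 = -3357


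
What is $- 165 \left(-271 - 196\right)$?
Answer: $77055$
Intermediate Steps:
$- 165 \left(-271 - 196\right) = \left(-165\right) \left(-467\right) = 77055$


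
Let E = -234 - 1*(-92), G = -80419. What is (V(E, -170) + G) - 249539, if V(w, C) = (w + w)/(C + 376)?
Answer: -33985816/103 ≈ -3.2996e+5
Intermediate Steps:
E = -142 (E = -234 + 92 = -142)
V(w, C) = 2*w/(376 + C) (V(w, C) = (2*w)/(376 + C) = 2*w/(376 + C))
(V(E, -170) + G) - 249539 = (2*(-142)/(376 - 170) - 80419) - 249539 = (2*(-142)/206 - 80419) - 249539 = (2*(-142)*(1/206) - 80419) - 249539 = (-142/103 - 80419) - 249539 = -8283299/103 - 249539 = -33985816/103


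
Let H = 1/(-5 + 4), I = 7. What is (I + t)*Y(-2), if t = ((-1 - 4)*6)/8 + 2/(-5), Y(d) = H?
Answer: -57/20 ≈ -2.8500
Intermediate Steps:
H = -1 (H = 1/(-1) = -1)
Y(d) = -1
t = -83/20 (t = -5*6*(1/8) + 2*(-1/5) = -30*1/8 - 2/5 = -15/4 - 2/5 = -83/20 ≈ -4.1500)
(I + t)*Y(-2) = (7 - 83/20)*(-1) = (57/20)*(-1) = -57/20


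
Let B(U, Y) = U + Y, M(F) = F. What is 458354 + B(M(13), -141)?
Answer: 458226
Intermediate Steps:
458354 + B(M(13), -141) = 458354 + (13 - 141) = 458354 - 128 = 458226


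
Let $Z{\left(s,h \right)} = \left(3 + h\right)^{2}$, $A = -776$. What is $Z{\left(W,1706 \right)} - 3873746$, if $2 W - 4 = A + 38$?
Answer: $-953065$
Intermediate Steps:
$W = -367$ ($W = 2 + \frac{-776 + 38}{2} = 2 + \frac{1}{2} \left(-738\right) = 2 - 369 = -367$)
$Z{\left(W,1706 \right)} - 3873746 = \left(3 + 1706\right)^{2} - 3873746 = 1709^{2} - 3873746 = 2920681 - 3873746 = -953065$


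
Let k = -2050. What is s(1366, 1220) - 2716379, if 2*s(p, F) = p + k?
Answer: -2716721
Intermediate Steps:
s(p, F) = -1025 + p/2 (s(p, F) = (p - 2050)/2 = (-2050 + p)/2 = -1025 + p/2)
s(1366, 1220) - 2716379 = (-1025 + (½)*1366) - 2716379 = (-1025 + 683) - 2716379 = -342 - 2716379 = -2716721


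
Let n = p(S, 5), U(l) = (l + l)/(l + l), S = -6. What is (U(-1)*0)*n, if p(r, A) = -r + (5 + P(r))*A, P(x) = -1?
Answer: 0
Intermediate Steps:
U(l) = 1 (U(l) = (2*l)/((2*l)) = (2*l)*(1/(2*l)) = 1)
p(r, A) = -r + 4*A (p(r, A) = -r + (5 - 1)*A = -r + 4*A)
n = 26 (n = -1*(-6) + 4*5 = 6 + 20 = 26)
(U(-1)*0)*n = (1*0)*26 = 0*26 = 0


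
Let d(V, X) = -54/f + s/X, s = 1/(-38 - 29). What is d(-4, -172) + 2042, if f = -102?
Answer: 400147869/195908 ≈ 2042.5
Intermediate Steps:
s = -1/67 (s = 1/(-67) = -1/67 ≈ -0.014925)
d(V, X) = 9/17 - 1/(67*X) (d(V, X) = -54/(-102) - 1/(67*X) = -54*(-1/102) - 1/(67*X) = 9/17 - 1/(67*X))
d(-4, -172) + 2042 = (1/1139)*(-17 + 603*(-172))/(-172) + 2042 = (1/1139)*(-1/172)*(-17 - 103716) + 2042 = (1/1139)*(-1/172)*(-103733) + 2042 = 103733/195908 + 2042 = 400147869/195908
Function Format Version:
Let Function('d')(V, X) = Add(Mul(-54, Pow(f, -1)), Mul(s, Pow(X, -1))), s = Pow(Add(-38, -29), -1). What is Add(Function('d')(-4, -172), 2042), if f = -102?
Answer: Rational(400147869, 195908) ≈ 2042.5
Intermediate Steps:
s = Rational(-1, 67) (s = Pow(-67, -1) = Rational(-1, 67) ≈ -0.014925)
Function('d')(V, X) = Add(Rational(9, 17), Mul(Rational(-1, 67), Pow(X, -1))) (Function('d')(V, X) = Add(Mul(-54, Pow(-102, -1)), Mul(Rational(-1, 67), Pow(X, -1))) = Add(Mul(-54, Rational(-1, 102)), Mul(Rational(-1, 67), Pow(X, -1))) = Add(Rational(9, 17), Mul(Rational(-1, 67), Pow(X, -1))))
Add(Function('d')(-4, -172), 2042) = Add(Mul(Rational(1, 1139), Pow(-172, -1), Add(-17, Mul(603, -172))), 2042) = Add(Mul(Rational(1, 1139), Rational(-1, 172), Add(-17, -103716)), 2042) = Add(Mul(Rational(1, 1139), Rational(-1, 172), -103733), 2042) = Add(Rational(103733, 195908), 2042) = Rational(400147869, 195908)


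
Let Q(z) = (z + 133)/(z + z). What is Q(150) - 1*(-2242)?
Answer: 672883/300 ≈ 2242.9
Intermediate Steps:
Q(z) = (133 + z)/(2*z) (Q(z) = (133 + z)/((2*z)) = (133 + z)*(1/(2*z)) = (133 + z)/(2*z))
Q(150) - 1*(-2242) = (½)*(133 + 150)/150 - 1*(-2242) = (½)*(1/150)*283 + 2242 = 283/300 + 2242 = 672883/300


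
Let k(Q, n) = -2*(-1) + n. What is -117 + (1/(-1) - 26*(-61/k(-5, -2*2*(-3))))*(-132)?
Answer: -104571/7 ≈ -14939.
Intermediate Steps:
k(Q, n) = 2 + n
-117 + (1/(-1) - 26*(-61/k(-5, -2*2*(-3))))*(-132) = -117 + (1/(-1) - 26*(-61/(2 - 2*2*(-3))))*(-132) = -117 + (1*(-1) - 26*(-61/(2 - 4*(-3))))*(-132) = -117 + (-1 - 26*(-61/(2 + 12)))*(-132) = -117 + (-1 - 26/(14*(-1/61)))*(-132) = -117 + (-1 - 26/(-14/61))*(-132) = -117 + (-1 - 26*(-61/14))*(-132) = -117 + (-1 + 793/7)*(-132) = -117 + (786/7)*(-132) = -117 - 103752/7 = -104571/7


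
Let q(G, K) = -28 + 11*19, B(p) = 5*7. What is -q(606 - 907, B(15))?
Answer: -181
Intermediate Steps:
B(p) = 35
q(G, K) = 181 (q(G, K) = -28 + 209 = 181)
-q(606 - 907, B(15)) = -1*181 = -181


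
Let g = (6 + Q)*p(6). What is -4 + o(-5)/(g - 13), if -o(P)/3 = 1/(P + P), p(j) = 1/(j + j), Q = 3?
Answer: -986/245 ≈ -4.0245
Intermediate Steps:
p(j) = 1/(2*j)
o(P) = -3/(2*P) (o(P) = -3/(P + P) = -3*1/(2*P) = -3/(2*P))
g = 3/4 (g = (6 + 3)*((1/2)/6) = 9*((1/2)*(1/6)) = 9*(1/12) = 3/4 ≈ 0.75000)
-4 + o(-5)/(g - 13) = -4 + (-3/2/(-5))/(3/4 - 13) = -4 + (-3/2*(-1/5))/(-49/4) = -4 - 4/49*3/10 = -4 - 6/245 = -986/245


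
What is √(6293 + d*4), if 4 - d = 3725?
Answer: 11*I*√71 ≈ 92.688*I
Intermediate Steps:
d = -3721 (d = 4 - 1*3725 = 4 - 3725 = -3721)
√(6293 + d*4) = √(6293 - 3721*4) = √(6293 - 14884) = √(-8591) = 11*I*√71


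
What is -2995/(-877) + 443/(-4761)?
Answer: 13870684/4175397 ≈ 3.3220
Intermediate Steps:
-2995/(-877) + 443/(-4761) = -2995*(-1/877) + 443*(-1/4761) = 2995/877 - 443/4761 = 13870684/4175397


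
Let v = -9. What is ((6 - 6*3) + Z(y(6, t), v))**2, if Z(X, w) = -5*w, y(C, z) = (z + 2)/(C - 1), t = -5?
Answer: 1089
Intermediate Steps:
y(C, z) = (2 + z)/(-1 + C)
((6 - 6*3) + Z(y(6, t), v))**2 = ((6 - 6*3) - 5*(-9))**2 = ((6 - 18) + 45)**2 = (-12 + 45)**2 = 33**2 = 1089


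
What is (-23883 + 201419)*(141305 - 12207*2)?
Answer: 20752360576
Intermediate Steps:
(-23883 + 201419)*(141305 - 12207*2) = 177536*(141305 - 24414) = 177536*116891 = 20752360576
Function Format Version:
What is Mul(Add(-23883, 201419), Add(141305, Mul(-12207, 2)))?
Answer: 20752360576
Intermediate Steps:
Mul(Add(-23883, 201419), Add(141305, Mul(-12207, 2))) = Mul(177536, Add(141305, -24414)) = Mul(177536, 116891) = 20752360576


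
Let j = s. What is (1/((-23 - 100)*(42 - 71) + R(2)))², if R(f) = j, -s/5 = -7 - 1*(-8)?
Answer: 1/12687844 ≈ 7.8816e-8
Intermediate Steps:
s = -5 (s = -5*(-7 - 1*(-8)) = -5*(-7 + 8) = -5*1 = -5)
j = -5
R(f) = -5
(1/((-23 - 100)*(42 - 71) + R(2)))² = (1/((-23 - 100)*(42 - 71) - 5))² = (1/(-123*(-29) - 5))² = (1/(3567 - 5))² = (1/3562)² = 1/12687844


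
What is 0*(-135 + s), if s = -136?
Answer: 0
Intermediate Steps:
0*(-135 + s) = 0*(-135 - 136) = 0*(-271) = 0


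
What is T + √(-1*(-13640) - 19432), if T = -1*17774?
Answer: -17774 + 4*I*√362 ≈ -17774.0 + 76.105*I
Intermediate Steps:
T = -17774
T + √(-1*(-13640) - 19432) = -17774 + √(-1*(-13640) - 19432) = -17774 + √(13640 - 19432) = -17774 + √(-5792) = -17774 + 4*I*√362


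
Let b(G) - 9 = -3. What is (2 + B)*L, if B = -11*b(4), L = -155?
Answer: 9920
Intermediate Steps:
b(G) = 6 (b(G) = 9 - 3 = 6)
B = -66 (B = -11*6 = -66)
(2 + B)*L = (2 - 66)*(-155) = -64*(-155) = 9920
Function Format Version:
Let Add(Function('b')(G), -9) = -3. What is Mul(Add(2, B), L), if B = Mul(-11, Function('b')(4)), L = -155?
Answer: 9920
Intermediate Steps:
Function('b')(G) = 6 (Function('b')(G) = Add(9, -3) = 6)
B = -66 (B = Mul(-11, 6) = -66)
Mul(Add(2, B), L) = Mul(Add(2, -66), -155) = Mul(-64, -155) = 9920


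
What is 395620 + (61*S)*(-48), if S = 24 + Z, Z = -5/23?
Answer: 7497644/23 ≈ 3.2598e+5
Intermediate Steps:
Z = -5/23 (Z = -5*1/23 = -5/23 ≈ -0.21739)
S = 547/23 (S = 24 - 5/23 = 547/23 ≈ 23.783)
395620 + (61*S)*(-48) = 395620 + (61*(547/23))*(-48) = 395620 + (33367/23)*(-48) = 395620 - 1601616/23 = 7497644/23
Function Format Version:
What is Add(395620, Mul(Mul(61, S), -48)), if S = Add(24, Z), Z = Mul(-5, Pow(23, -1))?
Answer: Rational(7497644, 23) ≈ 3.2598e+5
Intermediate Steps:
Z = Rational(-5, 23) (Z = Mul(-5, Rational(1, 23)) = Rational(-5, 23) ≈ -0.21739)
S = Rational(547, 23) (S = Add(24, Rational(-5, 23)) = Rational(547, 23) ≈ 23.783)
Add(395620, Mul(Mul(61, S), -48)) = Add(395620, Mul(Mul(61, Rational(547, 23)), -48)) = Add(395620, Mul(Rational(33367, 23), -48)) = Add(395620, Rational(-1601616, 23)) = Rational(7497644, 23)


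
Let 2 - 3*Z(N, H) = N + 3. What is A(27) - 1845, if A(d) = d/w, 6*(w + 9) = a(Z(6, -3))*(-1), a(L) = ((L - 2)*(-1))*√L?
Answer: 9*(-2665*√21 + 99792*I)/(-486*I + 13*√21) ≈ -1848.0 + 0.36229*I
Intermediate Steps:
Z(N, H) = -⅓ - N/3 (Z(N, H) = ⅔ - (N + 3)/3 = ⅔ - (3 + N)/3 = ⅔ + (-1 - N/3) = -⅓ - N/3)
a(L) = √L*(2 - L) (a(L) = ((-2 + L)*(-1))*√L = (2 - L)*√L = √L*(2 - L))
w = -9 - 13*I*√21/54 (w = -9 + ((√(-⅓ - ⅓*6)*(2 - (-⅓ - ⅓*6)))*(-1))/6 = -9 + ((√(-⅓ - 2)*(2 - (-⅓ - 2)))*(-1))/6 = -9 + ((√(-7/3)*(2 - 1*(-7/3)))*(-1))/6 = -9 + (((I*√21/3)*(2 + 7/3))*(-1))/6 = -9 + (((I*√21/3)*(13/3))*(-1))/6 = -9 + ((13*I*√21/9)*(-1))/6 = -9 + (-13*I*√21/9)/6 = -9 - 13*I*√21/54 ≈ -9.0 - 1.1032*I)
A(d) = d/(-9 - 13*I*√21/54)
A(27) - 1845 = (-8748/79915*27 + (234/79915)*I*27*√21) - 1845 = (-236196/79915 + 6318*I*√21/79915) - 1845 = -147679371/79915 + 6318*I*√21/79915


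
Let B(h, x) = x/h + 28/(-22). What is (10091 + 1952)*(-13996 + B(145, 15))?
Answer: -53773163171/319 ≈ -1.6857e+8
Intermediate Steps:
B(h, x) = -14/11 + x/h (B(h, x) = x/h + 28*(-1/22) = x/h - 14/11 = -14/11 + x/h)
(10091 + 1952)*(-13996 + B(145, 15)) = (10091 + 1952)*(-13996 + (-14/11 + 15/145)) = 12043*(-13996 + (-14/11 + 15*(1/145))) = 12043*(-13996 + (-14/11 + 3/29)) = 12043*(-13996 - 373/319) = 12043*(-4465097/319) = -53773163171/319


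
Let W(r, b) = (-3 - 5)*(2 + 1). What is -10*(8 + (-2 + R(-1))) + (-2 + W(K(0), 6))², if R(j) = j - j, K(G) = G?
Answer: 616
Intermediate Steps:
R(j) = 0
W(r, b) = -24 (W(r, b) = -8*3 = -24)
-10*(8 + (-2 + R(-1))) + (-2 + W(K(0), 6))² = -10*(8 + (-2 + 0)) + (-2 - 24)² = -10*(8 - 2) + (-26)² = -10*6 + 676 = -60 + 676 = 616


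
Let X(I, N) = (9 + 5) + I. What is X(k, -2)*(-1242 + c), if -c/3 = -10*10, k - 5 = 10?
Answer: -27318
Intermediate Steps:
k = 15 (k = 5 + 10 = 15)
c = 300 (c = -(-30)*10 = -3*(-100) = 300)
X(I, N) = 14 + I
X(k, -2)*(-1242 + c) = (14 + 15)*(-1242 + 300) = 29*(-942) = -27318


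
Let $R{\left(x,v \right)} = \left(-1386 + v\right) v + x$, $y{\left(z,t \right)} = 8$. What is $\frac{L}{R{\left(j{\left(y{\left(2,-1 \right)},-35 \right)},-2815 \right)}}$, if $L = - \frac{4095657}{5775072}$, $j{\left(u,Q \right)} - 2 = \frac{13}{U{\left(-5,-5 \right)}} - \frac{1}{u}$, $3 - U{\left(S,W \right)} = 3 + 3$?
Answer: $- \frac{4095657}{68294918886628} \approx -5.997 \cdot 10^{-8}$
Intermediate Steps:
$U{\left(S,W \right)} = -3$ ($U{\left(S,W \right)} = 3 - \left(3 + 3\right) = 3 - 6 = -3$)
$j{\left(u,Q \right)} = - \frac{7}{3} - \frac{1}{u}$ ($j{\left(u,Q \right)} = 2 + \left(\frac{13}{-3} - \frac{1}{u}\right) = 2 + \left(13 \left(- \frac{1}{3}\right) - \frac{1}{u}\right) = 2 - \left(\frac{13}{3} + \frac{1}{u}\right) = - \frac{7}{3} - \frac{1}{u}$)
$L = - \frac{1365219}{1925024}$ ($L = \left(-4095657\right) \frac{1}{5775072} = - \frac{1365219}{1925024} \approx -0.7092$)
$R{\left(x,v \right)} = x + v \left(-1386 + v\right)$ ($R{\left(x,v \right)} = v \left(-1386 + v\right) + x = x + v \left(-1386 + v\right)$)
$\frac{L}{R{\left(j{\left(y{\left(2,-1 \right)},-35 \right)},-2815 \right)}} = - \frac{1365219}{1925024 \left(\left(- \frac{7}{3} - \frac{1}{8}\right) + \left(-2815\right)^{2} - -3901590\right)} = - \frac{1365219}{1925024 \left(\left(- \frac{7}{3} - \frac{1}{8}\right) + 7924225 + 3901590\right)} = - \frac{1365219}{1925024 \left(- \frac{59}{24} + 7924225 + 3901590\right)} = - \frac{1365219}{1925024 \cdot \frac{283819501}{24}} = \left(- \frac{1365219}{1925024}\right) \frac{24}{283819501} = - \frac{4095657}{68294918886628}$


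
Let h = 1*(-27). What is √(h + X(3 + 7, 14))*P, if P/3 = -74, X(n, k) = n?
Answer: -222*I*√17 ≈ -915.33*I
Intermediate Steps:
P = -222 (P = 3*(-74) = -222)
h = -27
√(h + X(3 + 7, 14))*P = √(-27 + (3 + 7))*(-222) = √(-27 + 10)*(-222) = √(-17)*(-222) = (I*√17)*(-222) = -222*I*√17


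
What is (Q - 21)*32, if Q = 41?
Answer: 640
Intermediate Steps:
(Q - 21)*32 = (41 - 21)*32 = 20*32 = 640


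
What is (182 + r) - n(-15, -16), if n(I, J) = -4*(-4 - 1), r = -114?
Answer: 48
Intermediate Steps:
n(I, J) = 20 (n(I, J) = -4*(-5) = 20)
(182 + r) - n(-15, -16) = (182 - 114) - 1*20 = 68 - 20 = 48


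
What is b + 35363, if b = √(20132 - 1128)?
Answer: 35363 + 2*√4751 ≈ 35501.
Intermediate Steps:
b = 2*√4751 (b = √19004 = 2*√4751 ≈ 137.85)
b + 35363 = 2*√4751 + 35363 = 35363 + 2*√4751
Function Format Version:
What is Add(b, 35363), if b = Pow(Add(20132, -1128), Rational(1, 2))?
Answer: Add(35363, Mul(2, Pow(4751, Rational(1, 2)))) ≈ 35501.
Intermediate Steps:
b = Mul(2, Pow(4751, Rational(1, 2))) (b = Pow(19004, Rational(1, 2)) = Mul(2, Pow(4751, Rational(1, 2))) ≈ 137.85)
Add(b, 35363) = Add(Mul(2, Pow(4751, Rational(1, 2))), 35363) = Add(35363, Mul(2, Pow(4751, Rational(1, 2))))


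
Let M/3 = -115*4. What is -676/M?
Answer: 169/345 ≈ 0.48985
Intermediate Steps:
M = -1380 (M = 3*(-115*4) = 3*(-460) = -1380)
-676/M = -676/(-1380) = -676*(-1/1380) = 169/345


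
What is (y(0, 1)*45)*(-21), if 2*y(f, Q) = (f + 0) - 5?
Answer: 4725/2 ≈ 2362.5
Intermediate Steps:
y(f, Q) = -5/2 + f/2 (y(f, Q) = ((f + 0) - 5)/2 = (f - 5)/2 = (-5 + f)/2 = -5/2 + f/2)
(y(0, 1)*45)*(-21) = ((-5/2 + (½)*0)*45)*(-21) = ((-5/2 + 0)*45)*(-21) = -5/2*45*(-21) = -225/2*(-21) = 4725/2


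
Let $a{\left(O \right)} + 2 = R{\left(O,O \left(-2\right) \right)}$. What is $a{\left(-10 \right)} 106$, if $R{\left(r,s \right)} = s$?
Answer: $1908$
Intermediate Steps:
$a{\left(O \right)} = -2 - 2 O$ ($a{\left(O \right)} = -2 + O \left(-2\right) = -2 - 2 O$)
$a{\left(-10 \right)} 106 = \left(-2 - -20\right) 106 = \left(-2 + 20\right) 106 = 18 \cdot 106 = 1908$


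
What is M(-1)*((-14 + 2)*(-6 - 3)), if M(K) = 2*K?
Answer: -216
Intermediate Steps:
M(-1)*((-14 + 2)*(-6 - 3)) = (2*(-1))*((-14 + 2)*(-6 - 3)) = -(-24)*(-9) = -2*108 = -216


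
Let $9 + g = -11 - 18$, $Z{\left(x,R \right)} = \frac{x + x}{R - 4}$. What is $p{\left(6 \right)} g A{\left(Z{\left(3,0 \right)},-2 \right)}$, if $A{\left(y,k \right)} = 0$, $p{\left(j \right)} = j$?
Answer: $0$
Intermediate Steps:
$Z{\left(x,R \right)} = \frac{2 x}{-4 + R}$
$g = -38$ ($g = -9 - 29 = -38$)
$p{\left(6 \right)} g A{\left(Z{\left(3,0 \right)},-2 \right)} = 6 \left(-38\right) 0 = \left(-228\right) 0 = 0$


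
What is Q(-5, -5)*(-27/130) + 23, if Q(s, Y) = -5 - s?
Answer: 23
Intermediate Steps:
Q(-5, -5)*(-27/130) + 23 = (-5 - 1*(-5))*(-27/130) + 23 = (-5 + 5)*(-27*1/130) + 23 = 0*(-27/130) + 23 = 0 + 23 = 23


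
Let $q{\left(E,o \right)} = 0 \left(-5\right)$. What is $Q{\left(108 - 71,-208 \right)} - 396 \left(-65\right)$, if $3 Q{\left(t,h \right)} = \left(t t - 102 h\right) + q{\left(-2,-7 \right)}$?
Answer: $\frac{99805}{3} \approx 33268.0$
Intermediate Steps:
$q{\left(E,o \right)} = 0$
$Q{\left(t,h \right)} = - 34 h + \frac{t^{2}}{3}$ ($Q{\left(t,h \right)} = \frac{\left(t t - 102 h\right) + 0}{3} = \frac{\left(t^{2} - 102 h\right) + 0}{3} = \frac{t^{2} - 102 h}{3} = - 34 h + \frac{t^{2}}{3}$)
$Q{\left(108 - 71,-208 \right)} - 396 \left(-65\right) = \left(\left(-34\right) \left(-208\right) + \frac{\left(108 - 71\right)^{2}}{3}\right) - 396 \left(-65\right) = \left(7072 + \frac{37^{2}}{3}\right) - -25740 = \left(7072 + \frac{1}{3} \cdot 1369\right) + 25740 = \left(7072 + \frac{1369}{3}\right) + 25740 = \frac{22585}{3} + 25740 = \frac{99805}{3}$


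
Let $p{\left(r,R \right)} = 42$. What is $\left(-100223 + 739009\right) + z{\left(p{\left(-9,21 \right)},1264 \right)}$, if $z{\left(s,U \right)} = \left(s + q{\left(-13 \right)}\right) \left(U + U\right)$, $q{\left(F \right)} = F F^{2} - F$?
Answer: $-4776190$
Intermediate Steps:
$q{\left(F \right)} = F^{3} - F$
$z{\left(s,U \right)} = 2 U \left(-2184 + s\right)$ ($z{\left(s,U \right)} = \left(s + \left(\left(-13\right)^{3} - -13\right)\right) \left(U + U\right) = \left(s + \left(-2197 + 13\right)\right) 2 U = \left(s - 2184\right) 2 U = \left(-2184 + s\right) 2 U = 2 U \left(-2184 + s\right)$)
$\left(-100223 + 739009\right) + z{\left(p{\left(-9,21 \right)},1264 \right)} = \left(-100223 + 739009\right) + 2 \cdot 1264 \left(-2184 + 42\right) = 638786 + 2 \cdot 1264 \left(-2142\right) = 638786 - 5414976 = -4776190$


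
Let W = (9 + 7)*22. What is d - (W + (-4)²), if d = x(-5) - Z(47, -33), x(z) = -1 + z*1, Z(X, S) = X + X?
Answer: -468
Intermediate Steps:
Z(X, S) = 2*X
x(z) = -1 + z
W = 352 (W = 16*22 = 352)
d = -100 (d = (-1 - 5) - 2*47 = -6 - 1*94 = -6 - 94 = -100)
d - (W + (-4)²) = -100 - (352 + (-4)²) = -100 - (352 + 16) = -100 - 1*368 = -100 - 368 = -468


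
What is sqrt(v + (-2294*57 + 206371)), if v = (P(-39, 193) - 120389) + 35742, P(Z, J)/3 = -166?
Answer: 2*I*sqrt(2383) ≈ 97.632*I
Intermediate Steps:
P(Z, J) = -498 (P(Z, J) = 3*(-166) = -498)
v = -85145 (v = (-498 - 120389) + 35742 = -120887 + 35742 = -85145)
sqrt(v + (-2294*57 + 206371)) = sqrt(-85145 + (-2294*57 + 206371)) = sqrt(-85145 + (-130758 + 206371)) = sqrt(-85145 + 75613) = sqrt(-9532) = 2*I*sqrt(2383)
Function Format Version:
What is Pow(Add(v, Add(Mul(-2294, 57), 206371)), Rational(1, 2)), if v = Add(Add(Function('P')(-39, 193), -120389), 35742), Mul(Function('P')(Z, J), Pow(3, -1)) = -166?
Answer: Mul(2, I, Pow(2383, Rational(1, 2))) ≈ Mul(97.632, I)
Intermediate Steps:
Function('P')(Z, J) = -498 (Function('P')(Z, J) = Mul(3, -166) = -498)
v = -85145 (v = Add(Add(-498, -120389), 35742) = Add(-120887, 35742) = -85145)
Pow(Add(v, Add(Mul(-2294, 57), 206371)), Rational(1, 2)) = Pow(Add(-85145, Add(Mul(-2294, 57), 206371)), Rational(1, 2)) = Pow(Add(-85145, Add(-130758, 206371)), Rational(1, 2)) = Pow(Add(-85145, 75613), Rational(1, 2)) = Pow(-9532, Rational(1, 2)) = Mul(2, I, Pow(2383, Rational(1, 2)))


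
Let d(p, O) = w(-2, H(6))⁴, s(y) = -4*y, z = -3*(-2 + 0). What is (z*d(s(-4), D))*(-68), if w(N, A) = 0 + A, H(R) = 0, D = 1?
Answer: 0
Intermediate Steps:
z = 6 (z = -3*(-2) = 6)
w(N, A) = A
d(p, O) = 0 (d(p, O) = 0⁴ = 0)
(z*d(s(-4), D))*(-68) = (6*0)*(-68) = 0*(-68) = 0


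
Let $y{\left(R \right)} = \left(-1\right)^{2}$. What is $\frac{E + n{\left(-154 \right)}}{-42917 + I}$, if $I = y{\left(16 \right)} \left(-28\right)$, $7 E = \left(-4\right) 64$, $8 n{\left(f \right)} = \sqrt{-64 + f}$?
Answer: $\frac{256}{300615} - \frac{i \sqrt{218}}{343560} \approx 0.00085159 - 4.2976 \cdot 10^{-5} i$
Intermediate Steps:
$n{\left(f \right)} = \frac{\sqrt{-64 + f}}{8}$
$y{\left(R \right)} = 1$
$E = - \frac{256}{7}$ ($E = \frac{\left(-4\right) 64}{7} = \frac{1}{7} \left(-256\right) = - \frac{256}{7} \approx -36.571$)
$I = -28$ ($I = 1 \left(-28\right) = -28$)
$\frac{E + n{\left(-154 \right)}}{-42917 + I} = \frac{- \frac{256}{7} + \frac{\sqrt{-64 - 154}}{8}}{-42917 - 28} = \frac{- \frac{256}{7} + \frac{\sqrt{-218}}{8}}{-42945} = \left(- \frac{256}{7} + \frac{i \sqrt{218}}{8}\right) \left(- \frac{1}{42945}\right) = \frac{256}{300615} - \frac{i \sqrt{218}}{343560}$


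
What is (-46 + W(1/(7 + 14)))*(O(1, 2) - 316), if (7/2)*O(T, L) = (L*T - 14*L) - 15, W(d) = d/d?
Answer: 103230/7 ≈ 14747.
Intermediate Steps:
W(d) = 1
O(T, L) = -30/7 - 4*L + 2*L*T/7 (O(T, L) = 2*((L*T - 14*L) - 15)/7 = 2*((-14*L + L*T) - 15)/7 = 2*(-15 - 14*L + L*T)/7 = -30/7 - 4*L + 2*L*T/7)
(-46 + W(1/(7 + 14)))*(O(1, 2) - 316) = (-46 + 1)*((-30/7 - 4*2 + (2/7)*2*1) - 316) = -45*((-30/7 - 8 + 4/7) - 316) = -45*(-82/7 - 316) = -45*(-2294/7) = 103230/7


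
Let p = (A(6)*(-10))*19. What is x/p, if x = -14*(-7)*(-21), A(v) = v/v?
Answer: 1029/95 ≈ 10.832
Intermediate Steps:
A(v) = 1
x = -2058 (x = 98*(-21) = -2058)
p = -190 (p = (1*(-10))*19 = -10*19 = -190)
x/p = -2058/(-190) = -2058*(-1/190) = 1029/95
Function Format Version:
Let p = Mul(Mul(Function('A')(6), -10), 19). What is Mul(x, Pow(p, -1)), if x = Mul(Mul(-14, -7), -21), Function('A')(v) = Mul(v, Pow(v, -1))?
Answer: Rational(1029, 95) ≈ 10.832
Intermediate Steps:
Function('A')(v) = 1
x = -2058 (x = Mul(98, -21) = -2058)
p = -190 (p = Mul(Mul(1, -10), 19) = Mul(-10, 19) = -190)
Mul(x, Pow(p, -1)) = Mul(-2058, Pow(-190, -1)) = Mul(-2058, Rational(-1, 190)) = Rational(1029, 95)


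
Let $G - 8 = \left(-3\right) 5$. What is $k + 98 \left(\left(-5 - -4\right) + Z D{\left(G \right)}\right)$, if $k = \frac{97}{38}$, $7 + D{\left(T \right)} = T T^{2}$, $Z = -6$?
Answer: $\frac{7816773}{38} \approx 2.057 \cdot 10^{5}$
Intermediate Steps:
$G = -7$ ($G = 8 - 15 = -7$)
$D{\left(T \right)} = -7 + T^{3}$ ($D{\left(T \right)} = -7 + T T^{2} = -7 + T^{3}$)
$k = \frac{97}{38}$ ($k = 97 \cdot \frac{1}{38} = \frac{97}{38} \approx 2.5526$)
$k + 98 \left(\left(-5 - -4\right) + Z D{\left(G \right)}\right) = \frac{97}{38} + 98 \left(\left(-5 - -4\right) - 6 \left(-7 + \left(-7\right)^{3}\right)\right) = \frac{97}{38} + 98 \left(\left(-5 + 4\right) - 6 \left(-7 - 343\right)\right) = \frac{97}{38} + 98 \left(-1 - -2100\right) = \frac{97}{38} + 98 \left(-1 + 2100\right) = \frac{97}{38} + 98 \cdot 2099 = \frac{97}{38} + 205702 = \frac{7816773}{38}$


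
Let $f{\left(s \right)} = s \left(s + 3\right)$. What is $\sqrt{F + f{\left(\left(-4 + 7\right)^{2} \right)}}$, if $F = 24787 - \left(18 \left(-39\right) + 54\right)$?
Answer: $\sqrt{25543} \approx 159.82$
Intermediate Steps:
$f{\left(s \right)} = s \left(3 + s\right)$
$F = 25435$ ($F = 24787 - \left(-702 + 54\right) = 24787 - -648 = 24787 + 648 = 25435$)
$\sqrt{F + f{\left(\left(-4 + 7\right)^{2} \right)}} = \sqrt{25435 + \left(-4 + 7\right)^{2} \left(3 + \left(-4 + 7\right)^{2}\right)} = \sqrt{25435 + 3^{2} \left(3 + 3^{2}\right)} = \sqrt{25435 + 9 \left(3 + 9\right)} = \sqrt{25435 + 9 \cdot 12} = \sqrt{25435 + 108} = \sqrt{25543}$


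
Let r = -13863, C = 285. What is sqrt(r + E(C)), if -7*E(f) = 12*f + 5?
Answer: I*sqrt(703262)/7 ≈ 119.8*I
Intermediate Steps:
E(f) = -5/7 - 12*f/7 (E(f) = -(12*f + 5)/7 = -(5 + 12*f)/7 = -5/7 - 12*f/7)
sqrt(r + E(C)) = sqrt(-13863 + (-5/7 - 12/7*285)) = sqrt(-13863 + (-5/7 - 3420/7)) = sqrt(-13863 - 3425/7) = sqrt(-100466/7) = I*sqrt(703262)/7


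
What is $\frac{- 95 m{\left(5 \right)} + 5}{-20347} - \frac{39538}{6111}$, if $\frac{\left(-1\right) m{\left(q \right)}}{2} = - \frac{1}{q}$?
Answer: $- \frac{804278023}{124340517} \approx -6.4684$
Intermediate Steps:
$m{\left(q \right)} = \frac{2}{q}$ ($m{\left(q \right)} = - 2 \left(- \frac{1}{q}\right) = \frac{2}{q}$)
$\frac{- 95 m{\left(5 \right)} + 5}{-20347} - \frac{39538}{6111} = \frac{- 95 \cdot \frac{2}{5} + 5}{-20347} - \frac{39538}{6111} = \left(- 95 \cdot 2 \cdot \frac{1}{5} + 5\right) \left(- \frac{1}{20347}\right) - \frac{39538}{6111} = \left(\left(-95\right) \frac{2}{5} + 5\right) \left(- \frac{1}{20347}\right) - \frac{39538}{6111} = \left(-38 + 5\right) \left(- \frac{1}{20347}\right) - \frac{39538}{6111} = \left(-33\right) \left(- \frac{1}{20347}\right) - \frac{39538}{6111} = \frac{33}{20347} - \frac{39538}{6111} = - \frac{804278023}{124340517}$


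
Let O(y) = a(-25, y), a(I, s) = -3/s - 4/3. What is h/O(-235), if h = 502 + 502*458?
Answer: -162444690/931 ≈ -1.7448e+5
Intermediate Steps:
a(I, s) = -4/3 - 3/s (a(I, s) = -3/s - 4*1/3 = -3/s - 4/3 = -4/3 - 3/s)
O(y) = -4/3 - 3/y
h = 230418 (h = 502 + 229916 = 230418)
h/O(-235) = 230418/(-4/3 - 3/(-235)) = 230418/(-4/3 - 3*(-1/235)) = 230418/(-4/3 + 3/235) = 230418/(-931/705) = 230418*(-705/931) = -162444690/931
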